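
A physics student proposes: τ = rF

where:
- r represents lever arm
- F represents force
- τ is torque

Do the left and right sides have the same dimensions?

Yes

r (lever arm) has dimensions [L].
F (force) has dimensions [L M T^-2].
τ (torque) has dimensions [L^2 M T^-2].

Left side: [L^2 M T^-2]
Right side: [L^2 M T^-2]

Both sides have the same dimensions, so the equation is dimensionally consistent.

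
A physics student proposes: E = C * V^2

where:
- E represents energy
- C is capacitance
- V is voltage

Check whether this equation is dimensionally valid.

Yes

E (energy) has dimensions [L^2 M T^-2].
C (capacitance) has dimensions [I^2 L^-2 M^-1 T^4].
V (voltage) has dimensions [I^-1 L^2 M T^-3].

Left side: [L^2 M T^-2]
Right side: [L^2 M T^-2]

Both sides have the same dimensions, so the equation is dimensionally consistent.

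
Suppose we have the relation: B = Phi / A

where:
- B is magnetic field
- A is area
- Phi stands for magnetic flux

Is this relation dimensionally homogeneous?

Yes

B (magnetic field) has dimensions [I^-1 M T^-2].
A (area) has dimensions [L^2].
Phi (magnetic flux) has dimensions [I^-1 L^2 M T^-2].

Left side: [I^-1 M T^-2]
Right side: [I^-1 M T^-2]

Both sides have the same dimensions, so the equation is dimensionally consistent.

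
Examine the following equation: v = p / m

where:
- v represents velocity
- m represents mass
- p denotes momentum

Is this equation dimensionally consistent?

Yes

v (velocity) has dimensions [L T^-1].
m (mass) has dimensions [M].
p (momentum) has dimensions [L M T^-1].

Left side: [L T^-1]
Right side: [L T^-1]

Both sides have the same dimensions, so the equation is dimensionally consistent.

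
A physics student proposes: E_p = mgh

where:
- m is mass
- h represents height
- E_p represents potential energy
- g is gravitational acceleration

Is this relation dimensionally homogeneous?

Yes

m (mass) has dimensions [M].
h (height) has dimensions [L].
E_p (potential energy) has dimensions [L^2 M T^-2].
g (gravitational acceleration) has dimensions [L T^-2].

Left side: [L^2 M T^-2]
Right side: [L^2 M T^-2]

Both sides have the same dimensions, so the equation is dimensionally consistent.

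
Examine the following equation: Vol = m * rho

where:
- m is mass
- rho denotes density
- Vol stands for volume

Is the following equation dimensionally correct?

No

m (mass) has dimensions [M].
rho (density) has dimensions [L^-3 M].
Vol (volume) has dimensions [L^3].

Left side: [L^3]
Right side: [L^-3 M^2]

The two sides have different dimensions, so the equation is NOT dimensionally consistent.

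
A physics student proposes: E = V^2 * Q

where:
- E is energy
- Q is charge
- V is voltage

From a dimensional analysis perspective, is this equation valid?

No

E (energy) has dimensions [L^2 M T^-2].
Q (charge) has dimensions [I T].
V (voltage) has dimensions [I^-1 L^2 M T^-3].

Left side: [L^2 M T^-2]
Right side: [I^-1 L^4 M^2 T^-5]

The two sides have different dimensions, so the equation is NOT dimensionally consistent.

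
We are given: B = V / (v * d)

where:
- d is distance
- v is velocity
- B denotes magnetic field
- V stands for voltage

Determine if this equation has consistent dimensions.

Yes

d (distance) has dimensions [L].
v (velocity) has dimensions [L T^-1].
B (magnetic field) has dimensions [I^-1 M T^-2].
V (voltage) has dimensions [I^-1 L^2 M T^-3].

Left side: [I^-1 M T^-2]
Right side: [I^-1 M T^-2]

Both sides have the same dimensions, so the equation is dimensionally consistent.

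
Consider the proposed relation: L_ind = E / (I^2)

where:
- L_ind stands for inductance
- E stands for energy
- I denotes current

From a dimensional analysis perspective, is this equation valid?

Yes

L_ind (inductance) has dimensions [I^-2 L^2 M T^-2].
E (energy) has dimensions [L^2 M T^-2].
I (current) has dimensions [I].

Left side: [I^-2 L^2 M T^-2]
Right side: [I^-2 L^2 M T^-2]

Both sides have the same dimensions, so the equation is dimensionally consistent.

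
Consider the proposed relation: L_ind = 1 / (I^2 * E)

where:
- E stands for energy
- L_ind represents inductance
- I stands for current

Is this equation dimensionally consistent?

No

E (energy) has dimensions [L^2 M T^-2].
L_ind (inductance) has dimensions [I^-2 L^2 M T^-2].
I (current) has dimensions [I].

Left side: [I^-2 L^2 M T^-2]
Right side: [I^-2 L^-2 M^-1 T^2]

The two sides have different dimensions, so the equation is NOT dimensionally consistent.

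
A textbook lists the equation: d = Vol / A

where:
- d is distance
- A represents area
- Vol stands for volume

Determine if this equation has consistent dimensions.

Yes

d (distance) has dimensions [L].
A (area) has dimensions [L^2].
Vol (volume) has dimensions [L^3].

Left side: [L]
Right side: [L]

Both sides have the same dimensions, so the equation is dimensionally consistent.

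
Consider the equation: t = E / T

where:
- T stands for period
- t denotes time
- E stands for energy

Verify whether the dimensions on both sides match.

No

T (period) has dimensions [T].
t (time) has dimensions [T].
E (energy) has dimensions [L^2 M T^-2].

Left side: [T]
Right side: [L^2 M T^-3]

The two sides have different dimensions, so the equation is NOT dimensionally consistent.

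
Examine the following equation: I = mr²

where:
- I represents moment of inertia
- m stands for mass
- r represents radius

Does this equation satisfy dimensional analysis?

Yes

I (moment of inertia) has dimensions [L^2 M].
m (mass) has dimensions [M].
r (radius) has dimensions [L].

Left side: [L^2 M]
Right side: [L^2 M]

Both sides have the same dimensions, so the equation is dimensionally consistent.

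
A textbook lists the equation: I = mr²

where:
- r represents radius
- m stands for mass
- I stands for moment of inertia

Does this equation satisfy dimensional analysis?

Yes

r (radius) has dimensions [L].
m (mass) has dimensions [M].
I (moment of inertia) has dimensions [L^2 M].

Left side: [L^2 M]
Right side: [L^2 M]

Both sides have the same dimensions, so the equation is dimensionally consistent.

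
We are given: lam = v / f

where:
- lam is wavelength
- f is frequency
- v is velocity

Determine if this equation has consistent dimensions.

Yes

lam (wavelength) has dimensions [L].
f (frequency) has dimensions [T^-1].
v (velocity) has dimensions [L T^-1].

Left side: [L]
Right side: [L]

Both sides have the same dimensions, so the equation is dimensionally consistent.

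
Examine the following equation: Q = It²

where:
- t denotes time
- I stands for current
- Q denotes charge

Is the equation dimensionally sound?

No

t (time) has dimensions [T].
I (current) has dimensions [I].
Q (charge) has dimensions [I T].

Left side: [I T]
Right side: [I T^2]

The two sides have different dimensions, so the equation is NOT dimensionally consistent.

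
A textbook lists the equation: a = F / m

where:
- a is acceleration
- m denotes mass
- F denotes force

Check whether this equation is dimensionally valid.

Yes

a (acceleration) has dimensions [L T^-2].
m (mass) has dimensions [M].
F (force) has dimensions [L M T^-2].

Left side: [L T^-2]
Right side: [L T^-2]

Both sides have the same dimensions, so the equation is dimensionally consistent.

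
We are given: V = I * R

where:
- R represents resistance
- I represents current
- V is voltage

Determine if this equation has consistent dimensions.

Yes

R (resistance) has dimensions [I^-2 L^2 M T^-3].
I (current) has dimensions [I].
V (voltage) has dimensions [I^-1 L^2 M T^-3].

Left side: [I^-1 L^2 M T^-3]
Right side: [I^-1 L^2 M T^-3]

Both sides have the same dimensions, so the equation is dimensionally consistent.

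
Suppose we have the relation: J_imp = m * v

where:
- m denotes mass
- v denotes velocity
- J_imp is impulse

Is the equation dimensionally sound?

Yes

m (mass) has dimensions [M].
v (velocity) has dimensions [L T^-1].
J_imp (impulse) has dimensions [L M T^-1].

Left side: [L M T^-1]
Right side: [L M T^-1]

Both sides have the same dimensions, so the equation is dimensionally consistent.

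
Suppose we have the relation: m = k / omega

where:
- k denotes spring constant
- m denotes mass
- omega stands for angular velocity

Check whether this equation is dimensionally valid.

No

k (spring constant) has dimensions [M T^-2].
m (mass) has dimensions [M].
omega (angular velocity) has dimensions [T^-1].

Left side: [M]
Right side: [M T^-1]

The two sides have different dimensions, so the equation is NOT dimensionally consistent.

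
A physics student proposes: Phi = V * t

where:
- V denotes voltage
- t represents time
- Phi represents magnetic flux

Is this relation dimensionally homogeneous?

Yes

V (voltage) has dimensions [I^-1 L^2 M T^-3].
t (time) has dimensions [T].
Phi (magnetic flux) has dimensions [I^-1 L^2 M T^-2].

Left side: [I^-1 L^2 M T^-2]
Right side: [I^-1 L^2 M T^-2]

Both sides have the same dimensions, so the equation is dimensionally consistent.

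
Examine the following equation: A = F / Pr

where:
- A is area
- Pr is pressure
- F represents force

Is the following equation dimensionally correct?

Yes

A (area) has dimensions [L^2].
Pr (pressure) has dimensions [L^-1 M T^-2].
F (force) has dimensions [L M T^-2].

Left side: [L^2]
Right side: [L^2]

Both sides have the same dimensions, so the equation is dimensionally consistent.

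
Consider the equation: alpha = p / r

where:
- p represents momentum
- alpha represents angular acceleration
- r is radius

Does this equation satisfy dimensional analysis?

No

p (momentum) has dimensions [L M T^-1].
alpha (angular acceleration) has dimensions [T^-2].
r (radius) has dimensions [L].

Left side: [T^-2]
Right side: [M T^-1]

The two sides have different dimensions, so the equation is NOT dimensionally consistent.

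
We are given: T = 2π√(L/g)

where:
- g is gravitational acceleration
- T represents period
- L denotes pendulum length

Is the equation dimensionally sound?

Yes

g (gravitational acceleration) has dimensions [L T^-2].
T (period) has dimensions [T].
L (pendulum length) has dimensions [L].

Left side: [T]
Right side: [T]

Both sides have the same dimensions, so the equation is dimensionally consistent.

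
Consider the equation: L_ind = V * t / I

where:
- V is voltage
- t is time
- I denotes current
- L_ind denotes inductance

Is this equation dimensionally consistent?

Yes

V (voltage) has dimensions [I^-1 L^2 M T^-3].
t (time) has dimensions [T].
I (current) has dimensions [I].
L_ind (inductance) has dimensions [I^-2 L^2 M T^-2].

Left side: [I^-2 L^2 M T^-2]
Right side: [I^-2 L^2 M T^-2]

Both sides have the same dimensions, so the equation is dimensionally consistent.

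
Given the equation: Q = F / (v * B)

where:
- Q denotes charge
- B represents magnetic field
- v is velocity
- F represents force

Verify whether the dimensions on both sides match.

Yes

Q (charge) has dimensions [I T].
B (magnetic field) has dimensions [I^-1 M T^-2].
v (velocity) has dimensions [L T^-1].
F (force) has dimensions [L M T^-2].

Left side: [I T]
Right side: [I T]

Both sides have the same dimensions, so the equation is dimensionally consistent.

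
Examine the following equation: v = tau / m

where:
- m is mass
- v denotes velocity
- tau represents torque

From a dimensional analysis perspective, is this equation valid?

No

m (mass) has dimensions [M].
v (velocity) has dimensions [L T^-1].
tau (torque) has dimensions [L^2 M T^-2].

Left side: [L T^-1]
Right side: [L^2 T^-2]

The two sides have different dimensions, so the equation is NOT dimensionally consistent.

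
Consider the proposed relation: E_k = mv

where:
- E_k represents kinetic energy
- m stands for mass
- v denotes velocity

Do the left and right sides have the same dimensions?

No

E_k (kinetic energy) has dimensions [L^2 M T^-2].
m (mass) has dimensions [M].
v (velocity) has dimensions [L T^-1].

Left side: [L^2 M T^-2]
Right side: [L M T^-1]

The two sides have different dimensions, so the equation is NOT dimensionally consistent.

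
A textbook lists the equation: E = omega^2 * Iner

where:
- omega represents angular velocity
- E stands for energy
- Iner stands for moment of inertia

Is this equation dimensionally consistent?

Yes

omega (angular velocity) has dimensions [T^-1].
E (energy) has dimensions [L^2 M T^-2].
Iner (moment of inertia) has dimensions [L^2 M].

Left side: [L^2 M T^-2]
Right side: [L^2 M T^-2]

Both sides have the same dimensions, so the equation is dimensionally consistent.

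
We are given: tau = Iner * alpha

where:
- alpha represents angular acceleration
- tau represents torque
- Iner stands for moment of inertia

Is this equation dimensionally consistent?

Yes

alpha (angular acceleration) has dimensions [T^-2].
tau (torque) has dimensions [L^2 M T^-2].
Iner (moment of inertia) has dimensions [L^2 M].

Left side: [L^2 M T^-2]
Right side: [L^2 M T^-2]

Both sides have the same dimensions, so the equation is dimensionally consistent.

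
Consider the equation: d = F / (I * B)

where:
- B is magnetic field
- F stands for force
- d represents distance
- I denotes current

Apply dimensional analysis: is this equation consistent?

Yes

B (magnetic field) has dimensions [I^-1 M T^-2].
F (force) has dimensions [L M T^-2].
d (distance) has dimensions [L].
I (current) has dimensions [I].

Left side: [L]
Right side: [L]

Both sides have the same dimensions, so the equation is dimensionally consistent.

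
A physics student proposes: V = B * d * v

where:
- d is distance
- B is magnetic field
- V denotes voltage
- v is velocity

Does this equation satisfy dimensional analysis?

Yes

d (distance) has dimensions [L].
B (magnetic field) has dimensions [I^-1 M T^-2].
V (voltage) has dimensions [I^-1 L^2 M T^-3].
v (velocity) has dimensions [L T^-1].

Left side: [I^-1 L^2 M T^-3]
Right side: [I^-1 L^2 M T^-3]

Both sides have the same dimensions, so the equation is dimensionally consistent.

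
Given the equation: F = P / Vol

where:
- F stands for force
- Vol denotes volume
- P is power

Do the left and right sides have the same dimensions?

No

F (force) has dimensions [L M T^-2].
Vol (volume) has dimensions [L^3].
P (power) has dimensions [L^2 M T^-3].

Left side: [L M T^-2]
Right side: [L^-1 M T^-3]

The two sides have different dimensions, so the equation is NOT dimensionally consistent.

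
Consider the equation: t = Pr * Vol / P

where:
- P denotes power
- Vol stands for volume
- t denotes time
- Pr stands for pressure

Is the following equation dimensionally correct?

Yes

P (power) has dimensions [L^2 M T^-3].
Vol (volume) has dimensions [L^3].
t (time) has dimensions [T].
Pr (pressure) has dimensions [L^-1 M T^-2].

Left side: [T]
Right side: [T]

Both sides have the same dimensions, so the equation is dimensionally consistent.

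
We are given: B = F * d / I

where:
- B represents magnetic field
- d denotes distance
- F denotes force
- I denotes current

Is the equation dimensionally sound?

No

B (magnetic field) has dimensions [I^-1 M T^-2].
d (distance) has dimensions [L].
F (force) has dimensions [L M T^-2].
I (current) has dimensions [I].

Left side: [I^-1 M T^-2]
Right side: [I^-1 L^2 M T^-2]

The two sides have different dimensions, so the equation is NOT dimensionally consistent.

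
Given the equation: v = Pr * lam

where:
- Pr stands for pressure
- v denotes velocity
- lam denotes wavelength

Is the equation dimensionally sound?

No

Pr (pressure) has dimensions [L^-1 M T^-2].
v (velocity) has dimensions [L T^-1].
lam (wavelength) has dimensions [L].

Left side: [L T^-1]
Right side: [M T^-2]

The two sides have different dimensions, so the equation is NOT dimensionally consistent.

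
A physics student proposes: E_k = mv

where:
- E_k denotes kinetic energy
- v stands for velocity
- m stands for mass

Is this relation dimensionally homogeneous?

No

E_k (kinetic energy) has dimensions [L^2 M T^-2].
v (velocity) has dimensions [L T^-1].
m (mass) has dimensions [M].

Left side: [L^2 M T^-2]
Right side: [L M T^-1]

The two sides have different dimensions, so the equation is NOT dimensionally consistent.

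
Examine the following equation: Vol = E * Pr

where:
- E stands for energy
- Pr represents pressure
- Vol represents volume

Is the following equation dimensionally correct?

No

E (energy) has dimensions [L^2 M T^-2].
Pr (pressure) has dimensions [L^-1 M T^-2].
Vol (volume) has dimensions [L^3].

Left side: [L^3]
Right side: [L M^2 T^-4]

The two sides have different dimensions, so the equation is NOT dimensionally consistent.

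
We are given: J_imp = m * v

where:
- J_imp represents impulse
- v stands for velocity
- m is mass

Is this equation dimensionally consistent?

Yes

J_imp (impulse) has dimensions [L M T^-1].
v (velocity) has dimensions [L T^-1].
m (mass) has dimensions [M].

Left side: [L M T^-1]
Right side: [L M T^-1]

Both sides have the same dimensions, so the equation is dimensionally consistent.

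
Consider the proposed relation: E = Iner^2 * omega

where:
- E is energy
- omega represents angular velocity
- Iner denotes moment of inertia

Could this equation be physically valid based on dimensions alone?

No

E (energy) has dimensions [L^2 M T^-2].
omega (angular velocity) has dimensions [T^-1].
Iner (moment of inertia) has dimensions [L^2 M].

Left side: [L^2 M T^-2]
Right side: [L^4 M^2 T^-1]

The two sides have different dimensions, so the equation is NOT dimensionally consistent.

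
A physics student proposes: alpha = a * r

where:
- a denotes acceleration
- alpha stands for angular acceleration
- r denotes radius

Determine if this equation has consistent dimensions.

No

a (acceleration) has dimensions [L T^-2].
alpha (angular acceleration) has dimensions [T^-2].
r (radius) has dimensions [L].

Left side: [T^-2]
Right side: [L^2 T^-2]

The two sides have different dimensions, so the equation is NOT dimensionally consistent.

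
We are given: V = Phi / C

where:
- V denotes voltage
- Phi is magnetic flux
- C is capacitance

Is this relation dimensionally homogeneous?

No

V (voltage) has dimensions [I^-1 L^2 M T^-3].
Phi (magnetic flux) has dimensions [I^-1 L^2 M T^-2].
C (capacitance) has dimensions [I^2 L^-2 M^-1 T^4].

Left side: [I^-1 L^2 M T^-3]
Right side: [I^-3 L^4 M^2 T^-6]

The two sides have different dimensions, so the equation is NOT dimensionally consistent.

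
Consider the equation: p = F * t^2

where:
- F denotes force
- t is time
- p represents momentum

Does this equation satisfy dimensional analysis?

No

F (force) has dimensions [L M T^-2].
t (time) has dimensions [T].
p (momentum) has dimensions [L M T^-1].

Left side: [L M T^-1]
Right side: [L M]

The two sides have different dimensions, so the equation is NOT dimensionally consistent.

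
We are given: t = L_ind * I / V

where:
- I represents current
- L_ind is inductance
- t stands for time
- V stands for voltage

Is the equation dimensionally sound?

Yes

I (current) has dimensions [I].
L_ind (inductance) has dimensions [I^-2 L^2 M T^-2].
t (time) has dimensions [T].
V (voltage) has dimensions [I^-1 L^2 M T^-3].

Left side: [T]
Right side: [T]

Both sides have the same dimensions, so the equation is dimensionally consistent.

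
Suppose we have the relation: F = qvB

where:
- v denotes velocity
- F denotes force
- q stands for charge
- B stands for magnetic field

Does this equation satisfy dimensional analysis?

Yes

v (velocity) has dimensions [L T^-1].
F (force) has dimensions [L M T^-2].
q (charge) has dimensions [I T].
B (magnetic field) has dimensions [I^-1 M T^-2].

Left side: [L M T^-2]
Right side: [L M T^-2]

Both sides have the same dimensions, so the equation is dimensionally consistent.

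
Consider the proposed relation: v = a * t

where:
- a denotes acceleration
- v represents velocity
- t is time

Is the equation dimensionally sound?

Yes

a (acceleration) has dimensions [L T^-2].
v (velocity) has dimensions [L T^-1].
t (time) has dimensions [T].

Left side: [L T^-1]
Right side: [L T^-1]

Both sides have the same dimensions, so the equation is dimensionally consistent.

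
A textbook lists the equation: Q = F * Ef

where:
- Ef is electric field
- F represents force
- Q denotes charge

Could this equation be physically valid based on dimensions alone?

No

Ef (electric field) has dimensions [I^-1 L M T^-3].
F (force) has dimensions [L M T^-2].
Q (charge) has dimensions [I T].

Left side: [I T]
Right side: [I^-1 L^2 M^2 T^-5]

The two sides have different dimensions, so the equation is NOT dimensionally consistent.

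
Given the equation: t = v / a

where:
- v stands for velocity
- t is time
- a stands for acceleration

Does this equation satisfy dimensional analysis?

Yes

v (velocity) has dimensions [L T^-1].
t (time) has dimensions [T].
a (acceleration) has dimensions [L T^-2].

Left side: [T]
Right side: [T]

Both sides have the same dimensions, so the equation is dimensionally consistent.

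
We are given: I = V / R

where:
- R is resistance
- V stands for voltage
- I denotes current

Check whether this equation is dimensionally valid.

Yes

R (resistance) has dimensions [I^-2 L^2 M T^-3].
V (voltage) has dimensions [I^-1 L^2 M T^-3].
I (current) has dimensions [I].

Left side: [I]
Right side: [I]

Both sides have the same dimensions, so the equation is dimensionally consistent.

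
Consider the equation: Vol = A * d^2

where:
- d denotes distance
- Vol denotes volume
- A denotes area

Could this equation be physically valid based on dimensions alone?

No

d (distance) has dimensions [L].
Vol (volume) has dimensions [L^3].
A (area) has dimensions [L^2].

Left side: [L^3]
Right side: [L^4]

The two sides have different dimensions, so the equation is NOT dimensionally consistent.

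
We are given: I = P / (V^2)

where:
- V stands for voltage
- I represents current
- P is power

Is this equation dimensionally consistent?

No

V (voltage) has dimensions [I^-1 L^2 M T^-3].
I (current) has dimensions [I].
P (power) has dimensions [L^2 M T^-3].

Left side: [I]
Right side: [I^2 L^-2 M^-1 T^3]

The two sides have different dimensions, so the equation is NOT dimensionally consistent.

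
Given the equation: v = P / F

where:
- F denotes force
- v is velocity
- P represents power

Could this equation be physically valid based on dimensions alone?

Yes

F (force) has dimensions [L M T^-2].
v (velocity) has dimensions [L T^-1].
P (power) has dimensions [L^2 M T^-3].

Left side: [L T^-1]
Right side: [L T^-1]

Both sides have the same dimensions, so the equation is dimensionally consistent.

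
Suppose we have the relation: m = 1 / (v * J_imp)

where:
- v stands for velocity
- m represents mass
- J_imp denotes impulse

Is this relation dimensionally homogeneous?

No

v (velocity) has dimensions [L T^-1].
m (mass) has dimensions [M].
J_imp (impulse) has dimensions [L M T^-1].

Left side: [M]
Right side: [L^-2 M^-1 T^2]

The two sides have different dimensions, so the equation is NOT dimensionally consistent.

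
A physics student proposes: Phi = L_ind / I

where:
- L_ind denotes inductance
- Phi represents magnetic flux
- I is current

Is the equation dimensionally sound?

No

L_ind (inductance) has dimensions [I^-2 L^2 M T^-2].
Phi (magnetic flux) has dimensions [I^-1 L^2 M T^-2].
I (current) has dimensions [I].

Left side: [I^-1 L^2 M T^-2]
Right side: [I^-3 L^2 M T^-2]

The two sides have different dimensions, so the equation is NOT dimensionally consistent.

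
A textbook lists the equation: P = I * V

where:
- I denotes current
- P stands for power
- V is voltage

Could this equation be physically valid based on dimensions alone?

Yes

I (current) has dimensions [I].
P (power) has dimensions [L^2 M T^-3].
V (voltage) has dimensions [I^-1 L^2 M T^-3].

Left side: [L^2 M T^-3]
Right side: [L^2 M T^-3]

Both sides have the same dimensions, so the equation is dimensionally consistent.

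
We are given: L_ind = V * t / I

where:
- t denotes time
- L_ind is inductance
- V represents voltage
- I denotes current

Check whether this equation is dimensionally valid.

Yes

t (time) has dimensions [T].
L_ind (inductance) has dimensions [I^-2 L^2 M T^-2].
V (voltage) has dimensions [I^-1 L^2 M T^-3].
I (current) has dimensions [I].

Left side: [I^-2 L^2 M T^-2]
Right side: [I^-2 L^2 M T^-2]

Both sides have the same dimensions, so the equation is dimensionally consistent.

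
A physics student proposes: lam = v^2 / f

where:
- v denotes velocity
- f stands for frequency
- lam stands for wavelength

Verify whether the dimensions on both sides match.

No

v (velocity) has dimensions [L T^-1].
f (frequency) has dimensions [T^-1].
lam (wavelength) has dimensions [L].

Left side: [L]
Right side: [L^2 T^-1]

The two sides have different dimensions, so the equation is NOT dimensionally consistent.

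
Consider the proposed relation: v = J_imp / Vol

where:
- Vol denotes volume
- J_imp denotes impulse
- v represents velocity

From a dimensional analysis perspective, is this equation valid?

No

Vol (volume) has dimensions [L^3].
J_imp (impulse) has dimensions [L M T^-1].
v (velocity) has dimensions [L T^-1].

Left side: [L T^-1]
Right side: [L^-2 M T^-1]

The two sides have different dimensions, so the equation is NOT dimensionally consistent.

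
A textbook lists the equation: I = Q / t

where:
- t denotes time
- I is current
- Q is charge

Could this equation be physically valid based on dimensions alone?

Yes

t (time) has dimensions [T].
I (current) has dimensions [I].
Q (charge) has dimensions [I T].

Left side: [I]
Right side: [I]

Both sides have the same dimensions, so the equation is dimensionally consistent.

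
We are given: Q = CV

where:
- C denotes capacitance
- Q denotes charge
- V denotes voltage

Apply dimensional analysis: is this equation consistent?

Yes

C (capacitance) has dimensions [I^2 L^-2 M^-1 T^4].
Q (charge) has dimensions [I T].
V (voltage) has dimensions [I^-1 L^2 M T^-3].

Left side: [I T]
Right side: [I T]

Both sides have the same dimensions, so the equation is dimensionally consistent.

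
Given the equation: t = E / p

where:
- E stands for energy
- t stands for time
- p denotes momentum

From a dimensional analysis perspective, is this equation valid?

No

E (energy) has dimensions [L^2 M T^-2].
t (time) has dimensions [T].
p (momentum) has dimensions [L M T^-1].

Left side: [T]
Right side: [L T^-1]

The two sides have different dimensions, so the equation is NOT dimensionally consistent.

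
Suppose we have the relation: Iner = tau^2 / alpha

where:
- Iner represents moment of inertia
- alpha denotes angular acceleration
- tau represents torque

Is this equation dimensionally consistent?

No

Iner (moment of inertia) has dimensions [L^2 M].
alpha (angular acceleration) has dimensions [T^-2].
tau (torque) has dimensions [L^2 M T^-2].

Left side: [L^2 M]
Right side: [L^4 M^2 T^-2]

The two sides have different dimensions, so the equation is NOT dimensionally consistent.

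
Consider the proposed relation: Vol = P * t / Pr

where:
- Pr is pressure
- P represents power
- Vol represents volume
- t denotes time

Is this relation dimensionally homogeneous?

Yes

Pr (pressure) has dimensions [L^-1 M T^-2].
P (power) has dimensions [L^2 M T^-3].
Vol (volume) has dimensions [L^3].
t (time) has dimensions [T].

Left side: [L^3]
Right side: [L^3]

Both sides have the same dimensions, so the equation is dimensionally consistent.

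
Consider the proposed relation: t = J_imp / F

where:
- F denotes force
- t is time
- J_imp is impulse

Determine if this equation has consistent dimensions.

Yes

F (force) has dimensions [L M T^-2].
t (time) has dimensions [T].
J_imp (impulse) has dimensions [L M T^-1].

Left side: [T]
Right side: [T]

Both sides have the same dimensions, so the equation is dimensionally consistent.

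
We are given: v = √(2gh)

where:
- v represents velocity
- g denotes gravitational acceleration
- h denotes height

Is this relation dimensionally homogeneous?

Yes

v (velocity) has dimensions [L T^-1].
g (gravitational acceleration) has dimensions [L T^-2].
h (height) has dimensions [L].

Left side: [L T^-1]
Right side: [L T^-1]

Both sides have the same dimensions, so the equation is dimensionally consistent.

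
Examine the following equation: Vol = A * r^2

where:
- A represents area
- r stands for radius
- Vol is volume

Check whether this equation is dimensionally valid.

No

A (area) has dimensions [L^2].
r (radius) has dimensions [L].
Vol (volume) has dimensions [L^3].

Left side: [L^3]
Right side: [L^4]

The two sides have different dimensions, so the equation is NOT dimensionally consistent.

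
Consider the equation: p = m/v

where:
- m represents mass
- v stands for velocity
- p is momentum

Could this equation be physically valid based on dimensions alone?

No

m (mass) has dimensions [M].
v (velocity) has dimensions [L T^-1].
p (momentum) has dimensions [L M T^-1].

Left side: [L M T^-1]
Right side: [L^-1 M T]

The two sides have different dimensions, so the equation is NOT dimensionally consistent.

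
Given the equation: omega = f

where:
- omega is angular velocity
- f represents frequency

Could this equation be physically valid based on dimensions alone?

Yes

omega (angular velocity) has dimensions [T^-1].
f (frequency) has dimensions [T^-1].

Left side: [T^-1]
Right side: [T^-1]

Both sides have the same dimensions, so the equation is dimensionally consistent.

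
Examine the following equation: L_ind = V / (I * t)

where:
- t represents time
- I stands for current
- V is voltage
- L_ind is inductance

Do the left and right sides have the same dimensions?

No

t (time) has dimensions [T].
I (current) has dimensions [I].
V (voltage) has dimensions [I^-1 L^2 M T^-3].
L_ind (inductance) has dimensions [I^-2 L^2 M T^-2].

Left side: [I^-2 L^2 M T^-2]
Right side: [I^-2 L^2 M T^-4]

The two sides have different dimensions, so the equation is NOT dimensionally consistent.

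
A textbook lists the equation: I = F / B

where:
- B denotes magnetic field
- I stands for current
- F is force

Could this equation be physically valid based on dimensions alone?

No

B (magnetic field) has dimensions [I^-1 M T^-2].
I (current) has dimensions [I].
F (force) has dimensions [L M T^-2].

Left side: [I]
Right side: [I L]

The two sides have different dimensions, so the equation is NOT dimensionally consistent.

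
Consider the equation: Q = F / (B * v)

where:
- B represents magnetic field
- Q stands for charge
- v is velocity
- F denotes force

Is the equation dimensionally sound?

Yes

B (magnetic field) has dimensions [I^-1 M T^-2].
Q (charge) has dimensions [I T].
v (velocity) has dimensions [L T^-1].
F (force) has dimensions [L M T^-2].

Left side: [I T]
Right side: [I T]

Both sides have the same dimensions, so the equation is dimensionally consistent.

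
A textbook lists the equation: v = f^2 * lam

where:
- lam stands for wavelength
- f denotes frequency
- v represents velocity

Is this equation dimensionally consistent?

No

lam (wavelength) has dimensions [L].
f (frequency) has dimensions [T^-1].
v (velocity) has dimensions [L T^-1].

Left side: [L T^-1]
Right side: [L T^-2]

The two sides have different dimensions, so the equation is NOT dimensionally consistent.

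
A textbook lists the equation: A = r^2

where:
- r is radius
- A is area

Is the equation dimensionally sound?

Yes

r (radius) has dimensions [L].
A (area) has dimensions [L^2].

Left side: [L^2]
Right side: [L^2]

Both sides have the same dimensions, so the equation is dimensionally consistent.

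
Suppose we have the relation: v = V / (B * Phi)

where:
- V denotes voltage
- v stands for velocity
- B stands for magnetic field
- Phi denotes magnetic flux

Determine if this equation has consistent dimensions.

No

V (voltage) has dimensions [I^-1 L^2 M T^-3].
v (velocity) has dimensions [L T^-1].
B (magnetic field) has dimensions [I^-1 M T^-2].
Phi (magnetic flux) has dimensions [I^-1 L^2 M T^-2].

Left side: [L T^-1]
Right side: [I M^-1 T]

The two sides have different dimensions, so the equation is NOT dimensionally consistent.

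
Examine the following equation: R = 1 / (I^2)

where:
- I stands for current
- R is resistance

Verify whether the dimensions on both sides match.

No

I (current) has dimensions [I].
R (resistance) has dimensions [I^-2 L^2 M T^-3].

Left side: [I^-2 L^2 M T^-3]
Right side: [I^-2]

The two sides have different dimensions, so the equation is NOT dimensionally consistent.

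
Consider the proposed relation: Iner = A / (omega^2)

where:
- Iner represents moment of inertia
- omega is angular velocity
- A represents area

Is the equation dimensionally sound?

No

Iner (moment of inertia) has dimensions [L^2 M].
omega (angular velocity) has dimensions [T^-1].
A (area) has dimensions [L^2].

Left side: [L^2 M]
Right side: [L^2 T^2]

The two sides have different dimensions, so the equation is NOT dimensionally consistent.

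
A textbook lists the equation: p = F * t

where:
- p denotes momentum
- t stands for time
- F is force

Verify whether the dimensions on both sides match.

Yes

p (momentum) has dimensions [L M T^-1].
t (time) has dimensions [T].
F (force) has dimensions [L M T^-2].

Left side: [L M T^-1]
Right side: [L M T^-1]

Both sides have the same dimensions, so the equation is dimensionally consistent.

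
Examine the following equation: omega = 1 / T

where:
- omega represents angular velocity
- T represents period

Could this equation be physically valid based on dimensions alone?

Yes

omega (angular velocity) has dimensions [T^-1].
T (period) has dimensions [T].

Left side: [T^-1]
Right side: [T^-1]

Both sides have the same dimensions, so the equation is dimensionally consistent.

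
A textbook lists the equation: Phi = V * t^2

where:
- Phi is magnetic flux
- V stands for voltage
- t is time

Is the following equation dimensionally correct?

No

Phi (magnetic flux) has dimensions [I^-1 L^2 M T^-2].
V (voltage) has dimensions [I^-1 L^2 M T^-3].
t (time) has dimensions [T].

Left side: [I^-1 L^2 M T^-2]
Right side: [I^-1 L^2 M T^-1]

The two sides have different dimensions, so the equation is NOT dimensionally consistent.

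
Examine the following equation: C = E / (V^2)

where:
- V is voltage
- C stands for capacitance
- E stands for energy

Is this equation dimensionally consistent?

Yes

V (voltage) has dimensions [I^-1 L^2 M T^-3].
C (capacitance) has dimensions [I^2 L^-2 M^-1 T^4].
E (energy) has dimensions [L^2 M T^-2].

Left side: [I^2 L^-2 M^-1 T^4]
Right side: [I^2 L^-2 M^-1 T^4]

Both sides have the same dimensions, so the equation is dimensionally consistent.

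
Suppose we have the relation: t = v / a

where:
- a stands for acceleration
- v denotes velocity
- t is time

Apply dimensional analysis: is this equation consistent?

Yes

a (acceleration) has dimensions [L T^-2].
v (velocity) has dimensions [L T^-1].
t (time) has dimensions [T].

Left side: [T]
Right side: [T]

Both sides have the same dimensions, so the equation is dimensionally consistent.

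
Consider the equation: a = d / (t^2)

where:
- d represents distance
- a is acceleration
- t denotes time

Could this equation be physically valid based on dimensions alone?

Yes

d (distance) has dimensions [L].
a (acceleration) has dimensions [L T^-2].
t (time) has dimensions [T].

Left side: [L T^-2]
Right side: [L T^-2]

Both sides have the same dimensions, so the equation is dimensionally consistent.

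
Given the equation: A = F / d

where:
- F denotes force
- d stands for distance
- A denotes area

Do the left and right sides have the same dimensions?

No

F (force) has dimensions [L M T^-2].
d (distance) has dimensions [L].
A (area) has dimensions [L^2].

Left side: [L^2]
Right side: [M T^-2]

The two sides have different dimensions, so the equation is NOT dimensionally consistent.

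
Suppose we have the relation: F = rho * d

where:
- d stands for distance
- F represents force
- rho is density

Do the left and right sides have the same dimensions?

No

d (distance) has dimensions [L].
F (force) has dimensions [L M T^-2].
rho (density) has dimensions [L^-3 M].

Left side: [L M T^-2]
Right side: [L^-2 M]

The two sides have different dimensions, so the equation is NOT dimensionally consistent.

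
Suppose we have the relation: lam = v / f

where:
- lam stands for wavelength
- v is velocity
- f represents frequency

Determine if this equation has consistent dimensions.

Yes

lam (wavelength) has dimensions [L].
v (velocity) has dimensions [L T^-1].
f (frequency) has dimensions [T^-1].

Left side: [L]
Right side: [L]

Both sides have the same dimensions, so the equation is dimensionally consistent.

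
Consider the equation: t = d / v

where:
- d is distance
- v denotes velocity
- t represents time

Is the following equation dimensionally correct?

Yes

d (distance) has dimensions [L].
v (velocity) has dimensions [L T^-1].
t (time) has dimensions [T].

Left side: [T]
Right side: [T]

Both sides have the same dimensions, so the equation is dimensionally consistent.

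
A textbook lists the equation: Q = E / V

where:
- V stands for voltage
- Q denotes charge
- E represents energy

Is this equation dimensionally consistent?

Yes

V (voltage) has dimensions [I^-1 L^2 M T^-3].
Q (charge) has dimensions [I T].
E (energy) has dimensions [L^2 M T^-2].

Left side: [I T]
Right side: [I T]

Both sides have the same dimensions, so the equation is dimensionally consistent.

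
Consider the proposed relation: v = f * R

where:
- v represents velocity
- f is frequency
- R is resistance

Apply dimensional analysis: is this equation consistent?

No

v (velocity) has dimensions [L T^-1].
f (frequency) has dimensions [T^-1].
R (resistance) has dimensions [I^-2 L^2 M T^-3].

Left side: [L T^-1]
Right side: [I^-2 L^2 M T^-4]

The two sides have different dimensions, so the equation is NOT dimensionally consistent.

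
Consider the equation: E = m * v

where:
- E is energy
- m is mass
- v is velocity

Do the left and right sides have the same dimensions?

No

E (energy) has dimensions [L^2 M T^-2].
m (mass) has dimensions [M].
v (velocity) has dimensions [L T^-1].

Left side: [L^2 M T^-2]
Right side: [L M T^-1]

The two sides have different dimensions, so the equation is NOT dimensionally consistent.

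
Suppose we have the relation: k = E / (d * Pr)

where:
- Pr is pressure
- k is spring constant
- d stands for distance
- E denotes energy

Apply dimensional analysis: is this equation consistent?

No

Pr (pressure) has dimensions [L^-1 M T^-2].
k (spring constant) has dimensions [M T^-2].
d (distance) has dimensions [L].
E (energy) has dimensions [L^2 M T^-2].

Left side: [M T^-2]
Right side: [L^2]

The two sides have different dimensions, so the equation is NOT dimensionally consistent.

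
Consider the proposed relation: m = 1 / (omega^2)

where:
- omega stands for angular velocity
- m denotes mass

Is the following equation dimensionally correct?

No

omega (angular velocity) has dimensions [T^-1].
m (mass) has dimensions [M].

Left side: [M]
Right side: [T^2]

The two sides have different dimensions, so the equation is NOT dimensionally consistent.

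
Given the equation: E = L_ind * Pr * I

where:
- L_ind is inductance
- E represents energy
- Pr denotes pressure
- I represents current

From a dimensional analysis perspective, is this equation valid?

No

L_ind (inductance) has dimensions [I^-2 L^2 M T^-2].
E (energy) has dimensions [L^2 M T^-2].
Pr (pressure) has dimensions [L^-1 M T^-2].
I (current) has dimensions [I].

Left side: [L^2 M T^-2]
Right side: [I^-1 L M^2 T^-4]

The two sides have different dimensions, so the equation is NOT dimensionally consistent.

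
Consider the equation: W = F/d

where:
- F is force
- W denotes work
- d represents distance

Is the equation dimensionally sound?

No

F (force) has dimensions [L M T^-2].
W (work) has dimensions [L^2 M T^-2].
d (distance) has dimensions [L].

Left side: [L^2 M T^-2]
Right side: [M T^-2]

The two sides have different dimensions, so the equation is NOT dimensionally consistent.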